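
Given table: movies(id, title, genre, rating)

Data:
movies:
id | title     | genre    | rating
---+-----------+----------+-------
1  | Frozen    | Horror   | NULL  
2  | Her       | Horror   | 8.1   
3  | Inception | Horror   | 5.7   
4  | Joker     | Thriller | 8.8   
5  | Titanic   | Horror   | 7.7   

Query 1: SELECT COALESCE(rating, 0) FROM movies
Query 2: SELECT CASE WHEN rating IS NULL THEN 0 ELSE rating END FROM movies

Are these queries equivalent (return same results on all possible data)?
Yes, equivalent

Both queries return: [(0,), (5.7,), (7.7,), (8.1,), (8.8,)]

Reason: COALESCE vs CASE for NULL handling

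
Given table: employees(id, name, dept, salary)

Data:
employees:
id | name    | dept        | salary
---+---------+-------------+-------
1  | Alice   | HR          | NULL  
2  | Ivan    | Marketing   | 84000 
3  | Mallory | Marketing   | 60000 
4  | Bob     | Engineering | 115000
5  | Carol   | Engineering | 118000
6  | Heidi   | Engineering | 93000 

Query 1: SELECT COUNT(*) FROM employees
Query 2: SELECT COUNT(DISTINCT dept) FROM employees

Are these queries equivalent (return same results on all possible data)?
No, not equivalent

Query 1 returns: [(6,)]
Query 2 returns: [(3,)]

Reason: COUNT(*) counts rows, COUNT(DISTINCT dept) counts unique depts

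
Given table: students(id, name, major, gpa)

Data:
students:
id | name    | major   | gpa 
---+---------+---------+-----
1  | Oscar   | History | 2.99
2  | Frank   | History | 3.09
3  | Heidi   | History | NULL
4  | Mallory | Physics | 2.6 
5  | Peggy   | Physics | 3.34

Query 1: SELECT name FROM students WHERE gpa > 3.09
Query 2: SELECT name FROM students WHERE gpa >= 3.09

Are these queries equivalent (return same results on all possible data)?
No, not equivalent

Query 1 returns: [('Peggy',)]
Query 2 returns: [('Frank',), ('Peggy',)]

Reason: > vs >= gives different results when gpa = 3.09 exists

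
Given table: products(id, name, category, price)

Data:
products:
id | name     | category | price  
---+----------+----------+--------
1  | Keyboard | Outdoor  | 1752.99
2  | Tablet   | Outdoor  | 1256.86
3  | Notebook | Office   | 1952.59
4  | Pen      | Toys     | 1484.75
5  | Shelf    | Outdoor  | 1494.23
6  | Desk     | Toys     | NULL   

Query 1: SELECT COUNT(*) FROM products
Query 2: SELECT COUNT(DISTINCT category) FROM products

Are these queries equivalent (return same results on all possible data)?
No, not equivalent

Query 1 returns: [(6,)]
Query 2 returns: [(3,)]

Reason: COUNT(*) counts rows, COUNT(DISTINCT category) counts unique categorys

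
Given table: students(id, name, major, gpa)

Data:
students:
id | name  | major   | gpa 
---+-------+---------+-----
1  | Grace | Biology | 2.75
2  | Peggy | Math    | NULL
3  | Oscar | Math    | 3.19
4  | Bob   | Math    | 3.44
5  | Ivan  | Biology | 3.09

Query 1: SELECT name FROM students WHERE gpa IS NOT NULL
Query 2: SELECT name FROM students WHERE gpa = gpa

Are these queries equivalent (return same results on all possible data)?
Yes, equivalent

Both queries return: [('Bob',), ('Grace',), ('Ivan',), ('Oscar',)]

Reason: IS NOT NULL vs self-equality (both exclude NULLs)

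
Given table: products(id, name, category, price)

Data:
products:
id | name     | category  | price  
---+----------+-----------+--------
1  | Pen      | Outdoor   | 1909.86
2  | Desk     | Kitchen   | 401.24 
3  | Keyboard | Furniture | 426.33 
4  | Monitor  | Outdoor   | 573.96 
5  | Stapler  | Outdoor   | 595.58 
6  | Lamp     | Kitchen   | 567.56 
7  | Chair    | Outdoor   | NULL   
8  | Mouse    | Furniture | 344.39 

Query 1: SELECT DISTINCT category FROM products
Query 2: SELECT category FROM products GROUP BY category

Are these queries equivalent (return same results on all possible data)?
Yes, equivalent

Both queries return: [('Furniture',), ('Kitchen',), ('Outdoor',)]

Reason: Both get unique categorys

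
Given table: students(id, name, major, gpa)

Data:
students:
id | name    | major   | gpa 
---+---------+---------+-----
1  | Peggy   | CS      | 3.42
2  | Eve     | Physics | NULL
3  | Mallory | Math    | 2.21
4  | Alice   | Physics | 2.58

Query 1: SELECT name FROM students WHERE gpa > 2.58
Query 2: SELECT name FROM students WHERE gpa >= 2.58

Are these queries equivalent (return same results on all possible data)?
No, not equivalent

Query 1 returns: [('Peggy',)]
Query 2 returns: [('Peggy',), ('Alice',)]

Reason: > vs >= gives different results when gpa = 2.58 exists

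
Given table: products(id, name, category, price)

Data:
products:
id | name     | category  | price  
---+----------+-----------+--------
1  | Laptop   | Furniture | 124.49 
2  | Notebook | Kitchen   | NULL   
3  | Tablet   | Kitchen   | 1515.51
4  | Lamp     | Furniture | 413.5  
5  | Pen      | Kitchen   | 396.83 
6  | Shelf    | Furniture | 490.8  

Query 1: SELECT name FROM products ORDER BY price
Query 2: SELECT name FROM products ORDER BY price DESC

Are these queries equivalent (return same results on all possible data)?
No, not equivalent

Query 1 returns: [('Notebook',), ('Laptop',), ('Pen',), ('Lamp',), ('Shelf',), ('Tablet',)]
Query 2 returns: [('Tablet',), ('Shelf',), ('Lamp',), ('Pen',), ('Laptop',), ('Notebook',)]

Reason: ASC vs DESC gives opposite ordering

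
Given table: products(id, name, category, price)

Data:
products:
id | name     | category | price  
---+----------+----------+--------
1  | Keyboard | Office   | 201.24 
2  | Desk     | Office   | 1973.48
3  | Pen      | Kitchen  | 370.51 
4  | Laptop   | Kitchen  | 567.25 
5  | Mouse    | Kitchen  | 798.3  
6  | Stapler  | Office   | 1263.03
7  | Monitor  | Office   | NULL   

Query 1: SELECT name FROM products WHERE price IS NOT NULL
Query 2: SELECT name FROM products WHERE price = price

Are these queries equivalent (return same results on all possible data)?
Yes, equivalent

Both queries return: [('Desk',), ('Keyboard',), ('Laptop',), ('Mouse',), ('Pen',), ('Stapler',)]

Reason: IS NOT NULL vs self-equality (both exclude NULLs)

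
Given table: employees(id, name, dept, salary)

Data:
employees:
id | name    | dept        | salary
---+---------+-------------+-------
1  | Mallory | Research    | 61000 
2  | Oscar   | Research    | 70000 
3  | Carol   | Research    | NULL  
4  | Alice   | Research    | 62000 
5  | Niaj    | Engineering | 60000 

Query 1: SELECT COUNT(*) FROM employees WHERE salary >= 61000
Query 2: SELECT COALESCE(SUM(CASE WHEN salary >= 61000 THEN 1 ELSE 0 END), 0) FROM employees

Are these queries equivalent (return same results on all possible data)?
Yes, equivalent

Both queries return: [(3,)]

Reason: COUNT with WHERE vs conditional SUM (COALESCE handles empty-table NULL)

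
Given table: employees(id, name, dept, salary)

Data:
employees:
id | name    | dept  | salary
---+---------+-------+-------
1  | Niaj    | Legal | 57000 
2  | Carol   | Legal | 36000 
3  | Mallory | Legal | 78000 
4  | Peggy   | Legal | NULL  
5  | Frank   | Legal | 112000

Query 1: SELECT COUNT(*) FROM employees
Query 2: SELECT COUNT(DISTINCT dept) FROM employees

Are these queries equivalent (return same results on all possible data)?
No, not equivalent

Query 1 returns: [(5,)]
Query 2 returns: [(1,)]

Reason: COUNT(*) counts rows, COUNT(DISTINCT dept) counts unique depts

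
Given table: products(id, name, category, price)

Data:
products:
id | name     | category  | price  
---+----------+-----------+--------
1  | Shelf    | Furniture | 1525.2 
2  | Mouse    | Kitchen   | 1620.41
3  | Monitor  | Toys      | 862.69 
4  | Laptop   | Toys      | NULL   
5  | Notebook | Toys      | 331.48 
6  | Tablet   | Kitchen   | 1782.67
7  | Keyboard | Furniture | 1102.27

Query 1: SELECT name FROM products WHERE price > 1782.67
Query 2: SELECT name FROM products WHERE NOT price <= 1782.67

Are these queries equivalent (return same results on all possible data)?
Yes, equivalent

Both queries return: []

Reason: Both filter price > 1782.67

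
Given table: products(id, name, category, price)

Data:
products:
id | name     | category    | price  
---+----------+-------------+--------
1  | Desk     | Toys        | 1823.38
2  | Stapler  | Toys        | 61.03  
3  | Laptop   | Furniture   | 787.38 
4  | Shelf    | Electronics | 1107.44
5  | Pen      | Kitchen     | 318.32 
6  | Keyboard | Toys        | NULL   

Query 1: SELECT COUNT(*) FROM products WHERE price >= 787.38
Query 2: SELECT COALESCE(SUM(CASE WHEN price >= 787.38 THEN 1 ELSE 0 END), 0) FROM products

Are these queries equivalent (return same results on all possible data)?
Yes, equivalent

Both queries return: [(3,)]

Reason: COUNT with WHERE vs conditional SUM (COALESCE handles empty-table NULL)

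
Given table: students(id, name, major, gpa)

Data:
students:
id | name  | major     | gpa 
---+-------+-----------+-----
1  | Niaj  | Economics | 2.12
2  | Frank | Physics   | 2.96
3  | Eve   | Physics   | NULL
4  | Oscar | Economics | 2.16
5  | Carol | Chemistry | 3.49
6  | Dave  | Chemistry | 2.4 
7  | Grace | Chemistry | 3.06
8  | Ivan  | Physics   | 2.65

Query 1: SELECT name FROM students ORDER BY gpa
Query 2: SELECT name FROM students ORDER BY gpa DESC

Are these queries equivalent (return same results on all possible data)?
No, not equivalent

Query 1 returns: [('Eve',), ('Niaj',), ('Oscar',), ('Dave',), ('Ivan',), ('Frank',), ('Grace',), ('Carol',)]
Query 2 returns: [('Carol',), ('Grace',), ('Frank',), ('Ivan',), ('Dave',), ('Oscar',), ('Niaj',), ('Eve',)]

Reason: ASC vs DESC gives opposite ordering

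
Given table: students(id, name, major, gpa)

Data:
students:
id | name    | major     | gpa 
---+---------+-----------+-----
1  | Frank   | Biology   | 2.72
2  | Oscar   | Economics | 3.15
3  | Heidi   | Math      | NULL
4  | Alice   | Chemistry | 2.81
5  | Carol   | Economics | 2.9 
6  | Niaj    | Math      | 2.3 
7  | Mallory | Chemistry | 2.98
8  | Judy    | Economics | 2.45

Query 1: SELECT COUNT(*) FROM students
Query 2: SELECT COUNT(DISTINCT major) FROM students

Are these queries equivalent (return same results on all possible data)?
No, not equivalent

Query 1 returns: [(8,)]
Query 2 returns: [(4,)]

Reason: COUNT(*) counts rows, COUNT(DISTINCT major) counts unique majors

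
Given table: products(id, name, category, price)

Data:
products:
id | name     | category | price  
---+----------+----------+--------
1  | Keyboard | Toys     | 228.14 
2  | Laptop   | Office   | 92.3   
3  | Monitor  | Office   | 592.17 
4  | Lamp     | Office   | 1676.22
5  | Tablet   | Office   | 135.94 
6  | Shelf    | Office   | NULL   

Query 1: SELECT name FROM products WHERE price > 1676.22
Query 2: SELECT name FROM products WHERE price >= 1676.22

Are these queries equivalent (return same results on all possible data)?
No, not equivalent

Query 1 returns: []
Query 2 returns: [('Lamp',)]

Reason: > vs >= gives different results when price = 1676.22 exists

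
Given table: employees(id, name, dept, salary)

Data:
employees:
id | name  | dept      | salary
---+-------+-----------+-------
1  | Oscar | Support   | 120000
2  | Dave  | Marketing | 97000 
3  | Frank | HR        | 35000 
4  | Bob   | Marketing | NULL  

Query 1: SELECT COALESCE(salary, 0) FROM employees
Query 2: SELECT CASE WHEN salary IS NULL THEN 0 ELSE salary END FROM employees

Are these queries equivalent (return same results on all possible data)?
Yes, equivalent

Both queries return: [(0,), (35000,), (97000,), (120000,)]

Reason: COALESCE vs CASE for NULL handling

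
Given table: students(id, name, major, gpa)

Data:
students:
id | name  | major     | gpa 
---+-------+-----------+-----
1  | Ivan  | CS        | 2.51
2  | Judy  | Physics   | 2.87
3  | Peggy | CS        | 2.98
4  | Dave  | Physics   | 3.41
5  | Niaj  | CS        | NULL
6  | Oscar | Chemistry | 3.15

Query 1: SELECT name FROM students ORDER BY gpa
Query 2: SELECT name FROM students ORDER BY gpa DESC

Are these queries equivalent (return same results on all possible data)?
No, not equivalent

Query 1 returns: [('Niaj',), ('Ivan',), ('Judy',), ('Peggy',), ('Oscar',), ('Dave',)]
Query 2 returns: [('Dave',), ('Oscar',), ('Peggy',), ('Judy',), ('Ivan',), ('Niaj',)]

Reason: ASC vs DESC gives opposite ordering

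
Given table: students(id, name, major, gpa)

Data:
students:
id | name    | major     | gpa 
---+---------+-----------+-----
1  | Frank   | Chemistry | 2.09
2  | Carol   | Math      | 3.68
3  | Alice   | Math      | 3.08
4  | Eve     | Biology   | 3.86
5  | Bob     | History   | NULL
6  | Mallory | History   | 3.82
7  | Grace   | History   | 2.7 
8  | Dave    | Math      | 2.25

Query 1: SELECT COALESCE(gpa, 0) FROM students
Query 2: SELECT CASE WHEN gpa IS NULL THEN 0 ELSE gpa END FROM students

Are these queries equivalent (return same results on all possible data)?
Yes, equivalent

Both queries return: [(0,), (2.09,), (2.25,), (2.7,), (3.08,), (3.68,), (3.82,), (3.86,)]

Reason: COALESCE vs CASE for NULL handling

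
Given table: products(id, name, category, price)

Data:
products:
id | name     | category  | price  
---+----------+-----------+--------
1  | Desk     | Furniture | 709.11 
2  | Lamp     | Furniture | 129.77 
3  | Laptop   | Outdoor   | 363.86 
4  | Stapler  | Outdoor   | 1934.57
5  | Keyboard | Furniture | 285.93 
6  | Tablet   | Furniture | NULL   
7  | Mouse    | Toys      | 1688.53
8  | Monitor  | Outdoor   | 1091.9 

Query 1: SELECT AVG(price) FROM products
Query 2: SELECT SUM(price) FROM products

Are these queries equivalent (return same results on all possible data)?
No, not equivalent

Query 1 returns: [(886.2385714285714,)]
Query 2 returns: [(6203.67,)]

Reason: AVG vs SUM give different aggregate values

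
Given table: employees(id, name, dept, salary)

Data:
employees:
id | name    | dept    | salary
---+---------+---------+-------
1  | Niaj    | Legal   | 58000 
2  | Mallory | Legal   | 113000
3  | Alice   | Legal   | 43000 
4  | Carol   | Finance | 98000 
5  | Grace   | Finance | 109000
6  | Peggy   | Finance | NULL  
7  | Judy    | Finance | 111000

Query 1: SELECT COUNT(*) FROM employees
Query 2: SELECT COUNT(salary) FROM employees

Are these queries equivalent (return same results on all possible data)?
No, not equivalent

Query 1 returns: [(7,)]
Query 2 returns: [(6,)]

Reason: COUNT(*) includes NULLs, COUNT(column) excludes them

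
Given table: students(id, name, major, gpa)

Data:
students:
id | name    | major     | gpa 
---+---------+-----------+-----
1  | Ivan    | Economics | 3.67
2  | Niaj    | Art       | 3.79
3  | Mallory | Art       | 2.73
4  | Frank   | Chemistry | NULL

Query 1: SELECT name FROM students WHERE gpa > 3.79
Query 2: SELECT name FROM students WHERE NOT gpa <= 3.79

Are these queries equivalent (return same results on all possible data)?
Yes, equivalent

Both queries return: []

Reason: Both filter gpa > 3.79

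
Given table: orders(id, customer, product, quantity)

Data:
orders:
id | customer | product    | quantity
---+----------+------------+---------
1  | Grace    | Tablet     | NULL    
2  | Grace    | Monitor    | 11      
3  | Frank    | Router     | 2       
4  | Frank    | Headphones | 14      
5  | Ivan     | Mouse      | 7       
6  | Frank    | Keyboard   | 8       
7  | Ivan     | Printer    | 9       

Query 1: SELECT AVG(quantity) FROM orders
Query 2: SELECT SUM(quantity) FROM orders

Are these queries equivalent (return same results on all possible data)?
No, not equivalent

Query 1 returns: [(8.5,)]
Query 2 returns: [(51,)]

Reason: AVG vs SUM give different aggregate values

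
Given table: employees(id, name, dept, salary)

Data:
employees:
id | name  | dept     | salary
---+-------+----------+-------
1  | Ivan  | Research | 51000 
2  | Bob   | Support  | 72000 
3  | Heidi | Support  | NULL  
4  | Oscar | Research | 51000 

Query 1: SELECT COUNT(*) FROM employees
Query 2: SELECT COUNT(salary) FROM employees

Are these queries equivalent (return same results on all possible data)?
No, not equivalent

Query 1 returns: [(4,)]
Query 2 returns: [(3,)]

Reason: COUNT(*) includes NULLs, COUNT(column) excludes them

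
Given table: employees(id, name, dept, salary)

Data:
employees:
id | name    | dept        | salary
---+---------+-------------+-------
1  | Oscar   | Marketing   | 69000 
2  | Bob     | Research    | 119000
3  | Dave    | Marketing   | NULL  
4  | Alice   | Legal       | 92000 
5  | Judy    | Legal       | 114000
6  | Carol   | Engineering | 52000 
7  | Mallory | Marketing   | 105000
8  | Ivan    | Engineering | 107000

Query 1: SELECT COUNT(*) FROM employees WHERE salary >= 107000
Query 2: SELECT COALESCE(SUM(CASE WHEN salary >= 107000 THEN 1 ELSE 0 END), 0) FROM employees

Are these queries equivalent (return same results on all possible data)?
Yes, equivalent

Both queries return: [(3,)]

Reason: COUNT with WHERE vs conditional SUM (COALESCE handles empty-table NULL)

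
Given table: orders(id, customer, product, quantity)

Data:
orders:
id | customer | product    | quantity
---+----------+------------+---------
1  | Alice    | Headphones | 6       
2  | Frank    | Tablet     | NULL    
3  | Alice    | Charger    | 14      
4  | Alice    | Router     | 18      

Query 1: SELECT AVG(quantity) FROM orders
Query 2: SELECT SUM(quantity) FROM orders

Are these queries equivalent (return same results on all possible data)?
No, not equivalent

Query 1 returns: [(12.666666666666666,)]
Query 2 returns: [(38,)]

Reason: AVG vs SUM give different aggregate values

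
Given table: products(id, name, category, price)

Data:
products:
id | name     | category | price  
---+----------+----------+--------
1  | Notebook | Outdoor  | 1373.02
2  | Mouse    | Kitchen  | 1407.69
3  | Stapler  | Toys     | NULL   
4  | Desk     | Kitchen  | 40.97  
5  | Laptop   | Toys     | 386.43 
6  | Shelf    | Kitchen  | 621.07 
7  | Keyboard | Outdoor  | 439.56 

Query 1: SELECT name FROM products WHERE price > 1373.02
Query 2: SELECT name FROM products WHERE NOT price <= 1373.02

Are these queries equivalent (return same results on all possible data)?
Yes, equivalent

Both queries return: [('Mouse',)]

Reason: Both filter price > 1373.02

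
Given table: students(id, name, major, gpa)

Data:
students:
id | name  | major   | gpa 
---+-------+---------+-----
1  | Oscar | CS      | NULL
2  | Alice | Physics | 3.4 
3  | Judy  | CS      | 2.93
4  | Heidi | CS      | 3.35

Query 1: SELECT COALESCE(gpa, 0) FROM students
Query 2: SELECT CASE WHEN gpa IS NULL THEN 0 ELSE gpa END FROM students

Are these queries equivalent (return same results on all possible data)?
Yes, equivalent

Both queries return: [(0,), (2.93,), (3.35,), (3.4,)]

Reason: COALESCE vs CASE for NULL handling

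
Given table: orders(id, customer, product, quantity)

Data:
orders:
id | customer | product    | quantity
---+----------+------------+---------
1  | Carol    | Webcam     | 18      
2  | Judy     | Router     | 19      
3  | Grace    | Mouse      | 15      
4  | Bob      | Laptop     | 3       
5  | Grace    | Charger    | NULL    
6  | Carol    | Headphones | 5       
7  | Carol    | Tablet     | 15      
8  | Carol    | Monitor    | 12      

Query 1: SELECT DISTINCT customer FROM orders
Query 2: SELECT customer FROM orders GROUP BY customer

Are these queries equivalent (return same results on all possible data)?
Yes, equivalent

Both queries return: [('Bob',), ('Carol',), ('Grace',), ('Judy',)]

Reason: Both get unique customers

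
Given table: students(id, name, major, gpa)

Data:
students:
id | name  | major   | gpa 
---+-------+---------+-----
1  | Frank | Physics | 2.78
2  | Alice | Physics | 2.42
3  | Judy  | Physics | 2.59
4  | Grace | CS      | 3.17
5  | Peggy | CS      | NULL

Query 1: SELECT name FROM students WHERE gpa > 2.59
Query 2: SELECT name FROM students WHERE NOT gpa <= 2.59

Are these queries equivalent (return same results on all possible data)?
Yes, equivalent

Both queries return: [('Frank',), ('Grace',)]

Reason: Both filter gpa > 2.59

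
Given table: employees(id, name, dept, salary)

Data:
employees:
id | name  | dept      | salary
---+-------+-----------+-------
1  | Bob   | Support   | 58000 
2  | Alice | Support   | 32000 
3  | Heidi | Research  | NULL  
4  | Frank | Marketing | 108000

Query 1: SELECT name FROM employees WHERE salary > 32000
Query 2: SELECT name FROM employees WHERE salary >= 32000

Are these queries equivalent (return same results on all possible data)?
No, not equivalent

Query 1 returns: [('Bob',), ('Frank',)]
Query 2 returns: [('Bob',), ('Alice',), ('Frank',)]

Reason: > vs >= gives different results when salary = 32000 exists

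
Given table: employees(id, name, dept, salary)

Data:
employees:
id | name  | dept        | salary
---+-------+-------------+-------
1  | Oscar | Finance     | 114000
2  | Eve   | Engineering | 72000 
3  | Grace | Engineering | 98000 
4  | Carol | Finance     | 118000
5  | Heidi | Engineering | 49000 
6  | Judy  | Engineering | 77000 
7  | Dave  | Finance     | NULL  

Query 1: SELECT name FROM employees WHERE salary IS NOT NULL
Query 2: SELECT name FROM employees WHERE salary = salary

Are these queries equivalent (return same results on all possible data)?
Yes, equivalent

Both queries return: [('Carol',), ('Eve',), ('Grace',), ('Heidi',), ('Judy',), ('Oscar',)]

Reason: IS NOT NULL vs self-equality (both exclude NULLs)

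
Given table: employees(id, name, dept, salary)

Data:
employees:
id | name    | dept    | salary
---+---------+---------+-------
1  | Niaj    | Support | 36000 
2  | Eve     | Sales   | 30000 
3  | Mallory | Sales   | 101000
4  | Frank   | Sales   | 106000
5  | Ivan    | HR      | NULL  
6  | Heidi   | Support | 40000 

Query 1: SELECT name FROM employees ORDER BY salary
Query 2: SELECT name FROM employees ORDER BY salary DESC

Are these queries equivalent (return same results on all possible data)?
No, not equivalent

Query 1 returns: [('Ivan',), ('Eve',), ('Niaj',), ('Heidi',), ('Mallory',), ('Frank',)]
Query 2 returns: [('Frank',), ('Mallory',), ('Heidi',), ('Niaj',), ('Eve',), ('Ivan',)]

Reason: ASC vs DESC gives opposite ordering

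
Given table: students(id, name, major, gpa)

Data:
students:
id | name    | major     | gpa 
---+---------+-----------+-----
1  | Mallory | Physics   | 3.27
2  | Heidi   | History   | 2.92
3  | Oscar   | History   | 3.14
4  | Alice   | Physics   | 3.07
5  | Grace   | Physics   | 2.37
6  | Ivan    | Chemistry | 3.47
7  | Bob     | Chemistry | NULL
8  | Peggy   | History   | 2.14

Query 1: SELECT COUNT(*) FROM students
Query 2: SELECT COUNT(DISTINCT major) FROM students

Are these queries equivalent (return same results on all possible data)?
No, not equivalent

Query 1 returns: [(8,)]
Query 2 returns: [(3,)]

Reason: COUNT(*) counts rows, COUNT(DISTINCT major) counts unique majors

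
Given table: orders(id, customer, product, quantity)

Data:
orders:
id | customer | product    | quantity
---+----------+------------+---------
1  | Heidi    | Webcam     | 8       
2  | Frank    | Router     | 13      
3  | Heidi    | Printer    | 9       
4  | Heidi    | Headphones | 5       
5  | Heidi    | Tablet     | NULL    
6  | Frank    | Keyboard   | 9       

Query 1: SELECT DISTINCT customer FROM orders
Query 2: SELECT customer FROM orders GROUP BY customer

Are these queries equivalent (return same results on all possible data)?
Yes, equivalent

Both queries return: [('Frank',), ('Heidi',)]

Reason: Both get unique customers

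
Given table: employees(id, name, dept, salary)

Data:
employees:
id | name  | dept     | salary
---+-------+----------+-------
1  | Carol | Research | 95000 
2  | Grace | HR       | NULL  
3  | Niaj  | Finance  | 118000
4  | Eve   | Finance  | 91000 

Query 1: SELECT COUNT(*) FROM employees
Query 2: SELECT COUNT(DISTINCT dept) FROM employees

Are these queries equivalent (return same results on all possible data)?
No, not equivalent

Query 1 returns: [(4,)]
Query 2 returns: [(3,)]

Reason: COUNT(*) counts rows, COUNT(DISTINCT dept) counts unique depts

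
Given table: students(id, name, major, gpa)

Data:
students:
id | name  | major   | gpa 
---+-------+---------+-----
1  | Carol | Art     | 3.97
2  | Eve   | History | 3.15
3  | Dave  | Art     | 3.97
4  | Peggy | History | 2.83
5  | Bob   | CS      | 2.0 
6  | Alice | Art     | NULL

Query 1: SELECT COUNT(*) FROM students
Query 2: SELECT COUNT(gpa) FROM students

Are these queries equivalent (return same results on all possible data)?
No, not equivalent

Query 1 returns: [(6,)]
Query 2 returns: [(5,)]

Reason: COUNT(*) includes NULLs, COUNT(column) excludes them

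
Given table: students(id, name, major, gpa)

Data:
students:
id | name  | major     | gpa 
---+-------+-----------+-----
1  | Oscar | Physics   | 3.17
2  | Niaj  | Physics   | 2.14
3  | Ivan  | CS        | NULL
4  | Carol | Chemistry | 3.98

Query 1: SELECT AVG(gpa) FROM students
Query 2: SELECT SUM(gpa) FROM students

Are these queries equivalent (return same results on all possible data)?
No, not equivalent

Query 1 returns: [(3.0966666666666662,)]
Query 2 returns: [(9.29,)]

Reason: AVG vs SUM give different aggregate values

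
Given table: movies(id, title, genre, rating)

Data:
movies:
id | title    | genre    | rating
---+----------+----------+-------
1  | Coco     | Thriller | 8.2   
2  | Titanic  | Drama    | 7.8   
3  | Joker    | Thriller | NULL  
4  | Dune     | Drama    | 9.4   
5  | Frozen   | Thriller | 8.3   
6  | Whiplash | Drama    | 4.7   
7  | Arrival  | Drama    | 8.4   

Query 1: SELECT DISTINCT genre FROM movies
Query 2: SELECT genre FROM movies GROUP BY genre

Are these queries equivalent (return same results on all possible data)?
Yes, equivalent

Both queries return: [('Drama',), ('Thriller',)]

Reason: Both get unique genres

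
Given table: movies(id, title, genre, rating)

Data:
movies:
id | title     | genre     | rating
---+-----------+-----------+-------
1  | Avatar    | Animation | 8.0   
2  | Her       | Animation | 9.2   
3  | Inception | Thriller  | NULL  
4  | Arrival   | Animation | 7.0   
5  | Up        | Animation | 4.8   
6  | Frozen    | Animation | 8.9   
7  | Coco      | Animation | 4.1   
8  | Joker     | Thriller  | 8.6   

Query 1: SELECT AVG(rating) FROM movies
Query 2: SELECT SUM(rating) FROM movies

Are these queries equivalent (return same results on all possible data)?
No, not equivalent

Query 1 returns: [(7.228571428571429,)]
Query 2 returns: [(50.6,)]

Reason: AVG vs SUM give different aggregate values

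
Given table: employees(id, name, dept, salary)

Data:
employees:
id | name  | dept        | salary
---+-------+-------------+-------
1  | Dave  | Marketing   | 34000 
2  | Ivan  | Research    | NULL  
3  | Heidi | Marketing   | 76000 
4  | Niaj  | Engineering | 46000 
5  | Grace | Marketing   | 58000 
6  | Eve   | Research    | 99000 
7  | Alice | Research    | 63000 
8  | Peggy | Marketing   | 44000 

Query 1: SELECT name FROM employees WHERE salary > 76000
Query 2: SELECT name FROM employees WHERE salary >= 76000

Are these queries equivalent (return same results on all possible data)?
No, not equivalent

Query 1 returns: [('Eve',)]
Query 2 returns: [('Heidi',), ('Eve',)]

Reason: > vs >= gives different results when salary = 76000 exists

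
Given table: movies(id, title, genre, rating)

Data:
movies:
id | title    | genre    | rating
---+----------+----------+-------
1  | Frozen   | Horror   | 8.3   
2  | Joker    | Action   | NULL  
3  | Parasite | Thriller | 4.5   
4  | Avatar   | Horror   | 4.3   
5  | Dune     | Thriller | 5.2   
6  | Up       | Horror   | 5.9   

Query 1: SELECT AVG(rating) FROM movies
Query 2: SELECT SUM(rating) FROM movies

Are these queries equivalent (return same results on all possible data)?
No, not equivalent

Query 1 returns: [(5.640000000000001,)]
Query 2 returns: [(28.200000000000003,)]

Reason: AVG vs SUM give different aggregate values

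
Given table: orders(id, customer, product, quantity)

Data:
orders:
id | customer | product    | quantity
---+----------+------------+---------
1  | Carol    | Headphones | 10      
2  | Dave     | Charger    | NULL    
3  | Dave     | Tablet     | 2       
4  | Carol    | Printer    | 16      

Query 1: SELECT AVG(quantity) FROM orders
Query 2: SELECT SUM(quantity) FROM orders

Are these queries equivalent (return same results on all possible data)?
No, not equivalent

Query 1 returns: [(9.333333333333334,)]
Query 2 returns: [(28,)]

Reason: AVG vs SUM give different aggregate values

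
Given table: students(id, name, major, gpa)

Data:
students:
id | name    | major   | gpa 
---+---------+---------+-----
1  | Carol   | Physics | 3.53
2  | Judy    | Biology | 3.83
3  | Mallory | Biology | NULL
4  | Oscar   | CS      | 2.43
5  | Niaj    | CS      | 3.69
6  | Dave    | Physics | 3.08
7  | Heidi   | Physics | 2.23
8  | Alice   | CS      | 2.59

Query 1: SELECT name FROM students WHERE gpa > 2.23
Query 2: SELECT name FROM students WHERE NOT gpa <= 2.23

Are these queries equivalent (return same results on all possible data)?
Yes, equivalent

Both queries return: [('Alice',), ('Carol',), ('Dave',), ('Judy',), ('Niaj',), ('Oscar',)]

Reason: Both filter gpa > 2.23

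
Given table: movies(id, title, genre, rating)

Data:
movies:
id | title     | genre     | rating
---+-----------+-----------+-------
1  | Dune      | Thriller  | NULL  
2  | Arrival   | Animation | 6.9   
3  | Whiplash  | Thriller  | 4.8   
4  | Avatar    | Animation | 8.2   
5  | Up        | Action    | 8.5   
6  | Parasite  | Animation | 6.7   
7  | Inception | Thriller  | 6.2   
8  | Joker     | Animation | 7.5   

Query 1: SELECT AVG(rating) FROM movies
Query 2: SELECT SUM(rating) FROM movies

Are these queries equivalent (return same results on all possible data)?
No, not equivalent

Query 1 returns: [(6.971428571428571,)]
Query 2 returns: [(48.8,)]

Reason: AVG vs SUM give different aggregate values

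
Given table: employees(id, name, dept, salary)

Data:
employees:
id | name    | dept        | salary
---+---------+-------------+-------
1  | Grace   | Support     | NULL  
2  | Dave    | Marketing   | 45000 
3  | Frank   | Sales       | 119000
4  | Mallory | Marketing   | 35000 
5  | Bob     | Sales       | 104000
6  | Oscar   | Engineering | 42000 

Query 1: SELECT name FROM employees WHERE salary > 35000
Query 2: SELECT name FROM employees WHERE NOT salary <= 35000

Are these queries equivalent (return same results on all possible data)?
Yes, equivalent

Both queries return: [('Bob',), ('Dave',), ('Frank',), ('Oscar',)]

Reason: Both filter salary > 35000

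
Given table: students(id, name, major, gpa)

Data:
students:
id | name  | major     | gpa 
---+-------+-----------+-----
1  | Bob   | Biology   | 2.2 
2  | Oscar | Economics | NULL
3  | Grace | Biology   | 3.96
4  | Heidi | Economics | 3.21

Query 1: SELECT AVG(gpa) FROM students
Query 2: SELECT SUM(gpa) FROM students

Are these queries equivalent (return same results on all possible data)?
No, not equivalent

Query 1 returns: [(3.1233333333333335,)]
Query 2 returns: [(9.370000000000001,)]

Reason: AVG vs SUM give different aggregate values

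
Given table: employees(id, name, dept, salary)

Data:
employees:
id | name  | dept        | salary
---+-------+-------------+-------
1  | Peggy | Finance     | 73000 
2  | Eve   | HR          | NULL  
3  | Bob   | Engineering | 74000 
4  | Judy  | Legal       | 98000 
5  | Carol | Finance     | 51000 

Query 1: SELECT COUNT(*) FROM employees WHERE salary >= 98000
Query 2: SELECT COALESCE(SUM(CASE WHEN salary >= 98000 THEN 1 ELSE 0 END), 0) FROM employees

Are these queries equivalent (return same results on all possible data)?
Yes, equivalent

Both queries return: [(1,)]

Reason: COUNT with WHERE vs conditional SUM (COALESCE handles empty-table NULL)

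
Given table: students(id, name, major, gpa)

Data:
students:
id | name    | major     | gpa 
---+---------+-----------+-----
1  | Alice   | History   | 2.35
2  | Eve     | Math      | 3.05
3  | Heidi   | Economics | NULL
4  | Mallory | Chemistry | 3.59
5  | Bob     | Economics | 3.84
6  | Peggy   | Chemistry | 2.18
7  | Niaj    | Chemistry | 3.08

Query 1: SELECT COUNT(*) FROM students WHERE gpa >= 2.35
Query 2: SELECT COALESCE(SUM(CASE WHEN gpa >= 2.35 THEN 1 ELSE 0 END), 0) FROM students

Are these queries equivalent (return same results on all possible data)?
Yes, equivalent

Both queries return: [(5,)]

Reason: COUNT with WHERE vs conditional SUM (COALESCE handles empty-table NULL)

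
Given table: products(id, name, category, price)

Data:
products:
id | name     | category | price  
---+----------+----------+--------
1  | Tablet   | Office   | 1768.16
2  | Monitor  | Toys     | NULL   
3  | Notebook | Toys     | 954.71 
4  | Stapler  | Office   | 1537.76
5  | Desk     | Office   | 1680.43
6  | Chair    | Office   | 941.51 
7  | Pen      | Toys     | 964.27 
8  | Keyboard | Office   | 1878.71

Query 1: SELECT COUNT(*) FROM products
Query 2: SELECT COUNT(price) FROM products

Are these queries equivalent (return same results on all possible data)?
No, not equivalent

Query 1 returns: [(8,)]
Query 2 returns: [(7,)]

Reason: COUNT(*) includes NULLs, COUNT(column) excludes them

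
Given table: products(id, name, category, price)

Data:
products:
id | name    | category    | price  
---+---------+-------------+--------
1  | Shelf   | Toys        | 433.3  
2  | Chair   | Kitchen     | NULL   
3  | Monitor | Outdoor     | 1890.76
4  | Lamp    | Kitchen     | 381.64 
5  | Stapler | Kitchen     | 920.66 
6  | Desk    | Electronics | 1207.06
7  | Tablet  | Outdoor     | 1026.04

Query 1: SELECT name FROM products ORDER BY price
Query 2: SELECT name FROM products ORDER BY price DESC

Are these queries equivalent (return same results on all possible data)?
No, not equivalent

Query 1 returns: [('Chair',), ('Lamp',), ('Shelf',), ('Stapler',), ('Tablet',), ('Desk',), ('Monitor',)]
Query 2 returns: [('Monitor',), ('Desk',), ('Tablet',), ('Stapler',), ('Shelf',), ('Lamp',), ('Chair',)]

Reason: ASC vs DESC gives opposite ordering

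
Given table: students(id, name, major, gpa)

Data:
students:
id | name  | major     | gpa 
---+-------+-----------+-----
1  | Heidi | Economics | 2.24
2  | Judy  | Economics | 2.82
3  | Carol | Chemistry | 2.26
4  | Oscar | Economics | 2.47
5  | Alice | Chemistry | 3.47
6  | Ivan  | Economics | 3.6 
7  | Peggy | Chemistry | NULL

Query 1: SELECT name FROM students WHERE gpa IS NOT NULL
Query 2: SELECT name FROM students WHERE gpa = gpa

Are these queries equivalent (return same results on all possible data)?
Yes, equivalent

Both queries return: [('Alice',), ('Carol',), ('Heidi',), ('Ivan',), ('Judy',), ('Oscar',)]

Reason: IS NOT NULL vs self-equality (both exclude NULLs)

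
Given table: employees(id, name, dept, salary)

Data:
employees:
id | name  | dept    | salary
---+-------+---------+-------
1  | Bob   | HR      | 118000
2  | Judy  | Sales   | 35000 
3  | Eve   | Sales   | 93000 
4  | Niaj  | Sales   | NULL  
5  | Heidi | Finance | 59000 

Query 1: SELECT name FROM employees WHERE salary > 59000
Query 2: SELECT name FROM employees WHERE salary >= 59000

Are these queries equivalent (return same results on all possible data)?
No, not equivalent

Query 1 returns: [('Bob',), ('Eve',)]
Query 2 returns: [('Bob',), ('Eve',), ('Heidi',)]

Reason: > vs >= gives different results when salary = 59000 exists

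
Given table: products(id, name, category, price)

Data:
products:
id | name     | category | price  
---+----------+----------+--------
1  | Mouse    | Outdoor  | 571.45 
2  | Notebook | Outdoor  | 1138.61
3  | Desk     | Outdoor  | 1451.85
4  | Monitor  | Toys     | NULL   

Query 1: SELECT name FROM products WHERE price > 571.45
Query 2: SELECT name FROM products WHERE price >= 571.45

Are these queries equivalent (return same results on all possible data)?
No, not equivalent

Query 1 returns: [('Notebook',), ('Desk',)]
Query 2 returns: [('Mouse',), ('Notebook',), ('Desk',)]

Reason: > vs >= gives different results when price = 571.45 exists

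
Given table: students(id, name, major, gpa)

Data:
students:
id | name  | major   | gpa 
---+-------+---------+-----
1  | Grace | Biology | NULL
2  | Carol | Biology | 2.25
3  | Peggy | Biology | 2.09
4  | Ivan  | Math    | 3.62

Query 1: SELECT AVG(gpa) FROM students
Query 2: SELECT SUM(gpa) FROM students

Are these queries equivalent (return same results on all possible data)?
No, not equivalent

Query 1 returns: [(2.6533333333333333,)]
Query 2 returns: [(7.96,)]

Reason: AVG vs SUM give different aggregate values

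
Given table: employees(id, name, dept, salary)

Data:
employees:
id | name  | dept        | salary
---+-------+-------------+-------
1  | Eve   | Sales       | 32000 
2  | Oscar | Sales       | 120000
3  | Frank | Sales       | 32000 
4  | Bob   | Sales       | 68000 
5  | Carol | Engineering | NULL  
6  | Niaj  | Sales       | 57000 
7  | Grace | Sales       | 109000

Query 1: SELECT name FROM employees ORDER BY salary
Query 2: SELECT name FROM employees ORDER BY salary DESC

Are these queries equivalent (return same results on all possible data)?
No, not equivalent

Query 1 returns: [('Carol',), ('Eve',), ('Frank',), ('Niaj',), ('Bob',), ('Grace',), ('Oscar',)]
Query 2 returns: [('Oscar',), ('Grace',), ('Bob',), ('Niaj',), ('Eve',), ('Frank',), ('Carol',)]

Reason: ASC vs DESC gives opposite ordering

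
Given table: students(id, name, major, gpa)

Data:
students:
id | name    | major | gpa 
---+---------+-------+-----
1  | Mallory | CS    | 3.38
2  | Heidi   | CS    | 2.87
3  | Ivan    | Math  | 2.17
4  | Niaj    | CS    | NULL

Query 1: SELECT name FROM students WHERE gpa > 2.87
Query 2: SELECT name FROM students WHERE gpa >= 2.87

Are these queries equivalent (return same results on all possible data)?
No, not equivalent

Query 1 returns: [('Mallory',)]
Query 2 returns: [('Mallory',), ('Heidi',)]

Reason: > vs >= gives different results when gpa = 2.87 exists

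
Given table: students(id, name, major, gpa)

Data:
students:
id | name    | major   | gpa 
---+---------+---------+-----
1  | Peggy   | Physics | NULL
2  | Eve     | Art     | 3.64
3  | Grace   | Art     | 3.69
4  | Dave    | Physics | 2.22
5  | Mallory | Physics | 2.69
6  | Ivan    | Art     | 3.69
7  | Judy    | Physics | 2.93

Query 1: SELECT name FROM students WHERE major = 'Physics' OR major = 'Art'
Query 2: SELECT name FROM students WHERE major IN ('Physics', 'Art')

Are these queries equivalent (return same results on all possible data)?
Yes, equivalent

Both queries return: [('Dave',), ('Eve',), ('Grace',), ('Ivan',), ('Judy',), ('Mallory',), ('Peggy',)]

Reason: OR vs IN are equivalent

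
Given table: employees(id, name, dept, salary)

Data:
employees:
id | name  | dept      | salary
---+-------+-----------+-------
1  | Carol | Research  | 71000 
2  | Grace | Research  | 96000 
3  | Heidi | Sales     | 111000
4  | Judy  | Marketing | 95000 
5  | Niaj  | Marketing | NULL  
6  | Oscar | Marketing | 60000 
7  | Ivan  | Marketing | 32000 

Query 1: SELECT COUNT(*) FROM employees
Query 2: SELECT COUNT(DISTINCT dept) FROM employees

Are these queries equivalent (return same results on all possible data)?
No, not equivalent

Query 1 returns: [(7,)]
Query 2 returns: [(3,)]

Reason: COUNT(*) counts rows, COUNT(DISTINCT dept) counts unique depts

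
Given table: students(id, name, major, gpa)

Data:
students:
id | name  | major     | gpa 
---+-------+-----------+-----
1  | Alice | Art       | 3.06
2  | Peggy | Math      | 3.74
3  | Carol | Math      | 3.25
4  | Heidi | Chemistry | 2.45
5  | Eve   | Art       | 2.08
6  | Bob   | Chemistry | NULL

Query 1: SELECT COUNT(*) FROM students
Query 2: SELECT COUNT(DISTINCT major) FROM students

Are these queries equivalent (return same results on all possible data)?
No, not equivalent

Query 1 returns: [(6,)]
Query 2 returns: [(3,)]

Reason: COUNT(*) counts rows, COUNT(DISTINCT major) counts unique majors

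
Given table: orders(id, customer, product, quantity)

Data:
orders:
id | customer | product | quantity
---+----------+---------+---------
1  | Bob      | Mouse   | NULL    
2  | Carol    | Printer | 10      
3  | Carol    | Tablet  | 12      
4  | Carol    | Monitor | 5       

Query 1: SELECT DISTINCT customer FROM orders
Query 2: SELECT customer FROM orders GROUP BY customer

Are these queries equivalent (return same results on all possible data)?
Yes, equivalent

Both queries return: [('Bob',), ('Carol',)]

Reason: Both get unique customers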